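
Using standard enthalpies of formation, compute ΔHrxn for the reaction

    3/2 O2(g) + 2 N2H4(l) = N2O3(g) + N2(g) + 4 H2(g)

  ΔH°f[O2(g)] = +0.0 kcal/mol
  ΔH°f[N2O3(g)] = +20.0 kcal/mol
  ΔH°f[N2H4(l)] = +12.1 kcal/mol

ΔHrxn = -4.2 kcal/mol

Products: 1·(+20.0) + 1·(+0.0) + 4·(+0.0) = +20.0
Reactants: 3/2·(+0.0) + 2·(+12.1) = +24.2
ΔHrxn = (+20.0) − (+24.2) = -4.2 kcal/mol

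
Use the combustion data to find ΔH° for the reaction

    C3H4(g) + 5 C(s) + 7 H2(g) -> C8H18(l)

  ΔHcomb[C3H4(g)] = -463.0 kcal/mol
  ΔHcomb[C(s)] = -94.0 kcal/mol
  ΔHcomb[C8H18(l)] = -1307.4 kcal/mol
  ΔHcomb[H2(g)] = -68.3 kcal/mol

Using ΔH = Σ nΔHc°(reactants) − Σ nΔHc°(products):
= [1·(-463.0) + 5·(-94.0) + 7·(-68.3)] − [1·(-1307.4)]
= -103.7 kcal/mol

ΔH° = -103.7 kcal/mol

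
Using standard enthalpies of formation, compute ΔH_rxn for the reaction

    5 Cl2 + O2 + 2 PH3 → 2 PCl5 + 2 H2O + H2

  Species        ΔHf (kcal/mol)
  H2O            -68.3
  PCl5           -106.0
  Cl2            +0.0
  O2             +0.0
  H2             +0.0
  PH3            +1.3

Products: 2·(-106.0) + 2·(-68.3) + 1·(+0.0) = -348.6
Reactants: 5·(+0.0) + 1·(+0.0) + 2·(+1.3) = +2.6
ΔH_rxn = (-348.6) − (+2.6) = -351.2 kcal/mol

ΔH_rxn = -351.2 kcal/mol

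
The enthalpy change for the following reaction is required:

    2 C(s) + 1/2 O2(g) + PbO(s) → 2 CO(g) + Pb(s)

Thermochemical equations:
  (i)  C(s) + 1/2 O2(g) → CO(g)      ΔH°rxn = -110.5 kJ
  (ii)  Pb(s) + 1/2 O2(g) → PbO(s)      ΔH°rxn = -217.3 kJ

ΔH°rxn = -3.7 kJ

(i) × 2 (scale by 2 for the 2 CO(g)): (2)·(-110.5) = -221.0 kJ
(ii) reversed (PbO(s) must end up as a reactant): +217.3 kJ
Summing the manipulated equations, ΔH°rxn = (-221.0) + (+217.3) = -3.7 kJ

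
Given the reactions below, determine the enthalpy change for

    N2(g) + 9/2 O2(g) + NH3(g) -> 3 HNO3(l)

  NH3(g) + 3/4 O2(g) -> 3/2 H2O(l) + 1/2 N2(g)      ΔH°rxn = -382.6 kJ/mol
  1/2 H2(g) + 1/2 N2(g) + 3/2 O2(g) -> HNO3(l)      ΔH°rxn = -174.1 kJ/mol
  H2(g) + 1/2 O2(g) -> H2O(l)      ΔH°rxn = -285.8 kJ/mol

ΔH°rxn = -476.2 kJ/mol

equation 1 as written: -382.6 kJ/mol
equation 2 × 3: (3)·(-174.1) = -522.3 kJ/mol
equation 3 reversed and × 3/2: (-3/2)·(-285.8) = +428.7 kJ/mol
ΔH°rxn = (1)·(-382.6) + (3)·(-174.1) + (-3/2)·(-285.8) = -476.2 kJ/mol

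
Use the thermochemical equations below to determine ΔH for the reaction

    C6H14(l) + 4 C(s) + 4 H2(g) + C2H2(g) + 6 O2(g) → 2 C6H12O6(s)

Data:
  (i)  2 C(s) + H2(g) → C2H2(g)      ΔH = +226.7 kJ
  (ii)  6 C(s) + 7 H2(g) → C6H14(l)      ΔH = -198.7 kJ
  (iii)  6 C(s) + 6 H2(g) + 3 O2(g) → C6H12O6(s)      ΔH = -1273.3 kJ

(i) reversed: -226.7 kJ
(ii) reversed: +198.7 kJ
(iii) × 2: (2)·(-1273.3) = -2546.6 kJ
By Hess's law, ΔH = (-1)·(+226.7) + (-1)·(-198.7) + (2)·(-1273.3) = -2574.6 kJ

ΔH = -2574.6 kJ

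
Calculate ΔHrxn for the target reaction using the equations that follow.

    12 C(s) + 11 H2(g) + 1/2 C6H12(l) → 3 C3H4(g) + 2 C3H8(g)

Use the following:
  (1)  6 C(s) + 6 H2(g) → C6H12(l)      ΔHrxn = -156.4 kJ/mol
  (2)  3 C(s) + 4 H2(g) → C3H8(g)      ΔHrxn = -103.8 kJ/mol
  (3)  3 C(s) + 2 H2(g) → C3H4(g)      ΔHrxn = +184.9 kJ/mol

ΔHrxn = 425.3 kJ/mol

(1) reversed and × 1/2: (-1/2)·(-156.4) = +78.2 kJ/mol
(2) × 2: (2)·(-103.8) = -207.6 kJ/mol
(3) × 3: (3)·(+184.9) = +554.7 kJ/mol
By Hess's law, ΔHrxn = (-1/2)·(-156.4) + (2)·(-103.8) + (3)·(+184.9) = 425.3 kJ/mol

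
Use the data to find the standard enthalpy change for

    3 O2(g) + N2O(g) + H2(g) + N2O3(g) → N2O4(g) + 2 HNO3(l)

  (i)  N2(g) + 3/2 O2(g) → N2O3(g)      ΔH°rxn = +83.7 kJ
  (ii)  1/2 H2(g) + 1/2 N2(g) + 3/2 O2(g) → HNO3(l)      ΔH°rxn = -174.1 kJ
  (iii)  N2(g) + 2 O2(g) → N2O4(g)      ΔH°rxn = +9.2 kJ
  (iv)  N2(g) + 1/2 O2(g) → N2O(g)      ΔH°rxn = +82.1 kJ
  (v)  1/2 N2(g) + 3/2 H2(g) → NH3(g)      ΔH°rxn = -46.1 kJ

(i) reversed: -83.7 kJ
(ii) × 2: (2)·(-174.1) = -348.2 kJ
(iii) as written: +9.2 kJ
(iv) reversed: -82.1 kJ
(v): not needed.
ΔH°rxn = (-83.7) + (-348.2) + (+9.2) + (-82.1) = -504.8 kJ

ΔH°rxn = -504.8 kJ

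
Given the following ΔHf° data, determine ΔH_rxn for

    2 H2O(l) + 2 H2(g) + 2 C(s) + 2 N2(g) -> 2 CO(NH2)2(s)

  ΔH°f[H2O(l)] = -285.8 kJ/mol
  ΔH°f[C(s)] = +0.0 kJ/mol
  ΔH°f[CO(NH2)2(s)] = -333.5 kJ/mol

Products: 2·(-333.5) = -667.0
Reactants: 2·(-285.8) + 2·(+0.0) + 2·(+0.0) + 2·(+0.0) = -571.6
ΔH_rxn = (-667.0) − (-571.6) = -95.4 kJ/mol

ΔH_rxn = -95.4 kJ/mol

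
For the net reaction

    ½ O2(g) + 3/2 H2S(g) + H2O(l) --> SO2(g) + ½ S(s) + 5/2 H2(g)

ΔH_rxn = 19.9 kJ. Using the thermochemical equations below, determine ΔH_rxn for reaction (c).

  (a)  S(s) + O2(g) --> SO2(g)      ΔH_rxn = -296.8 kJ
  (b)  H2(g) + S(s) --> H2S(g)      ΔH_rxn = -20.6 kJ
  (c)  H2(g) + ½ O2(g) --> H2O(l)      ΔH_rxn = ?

(a) as written: -296.8 kJ
(b) reversed and × 3/2: (-3/2)·(-20.6) = +30.9 kJ
(c) reversed: contributes −x
+19.9 = (-296.8) + (+30.9) − x
x = (+19.9 − (-265.9)) / (-1) = -285.8 kJ

ΔH_rxn = -285.8 kJ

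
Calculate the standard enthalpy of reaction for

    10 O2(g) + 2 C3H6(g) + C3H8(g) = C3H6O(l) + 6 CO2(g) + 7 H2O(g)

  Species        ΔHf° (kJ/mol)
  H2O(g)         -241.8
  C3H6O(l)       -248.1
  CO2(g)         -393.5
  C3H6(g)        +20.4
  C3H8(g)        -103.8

Products: 1·(-248.1) + 6·(-393.5) + 7·(-241.8) = -4301.7
Reactants: 10·(+0.0) + 2·(+20.4) + 1·(-103.8) = -63.0
ΔHrxn = (-4301.7) − (-63.0) = -4238.7 kJ/mol

ΔHrxn = -4238.7 kJ/mol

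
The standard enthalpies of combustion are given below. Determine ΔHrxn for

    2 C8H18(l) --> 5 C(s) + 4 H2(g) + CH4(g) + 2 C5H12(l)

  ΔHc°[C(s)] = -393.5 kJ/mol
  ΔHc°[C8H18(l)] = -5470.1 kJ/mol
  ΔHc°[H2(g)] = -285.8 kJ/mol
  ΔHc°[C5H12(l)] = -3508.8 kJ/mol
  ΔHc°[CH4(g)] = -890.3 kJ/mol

ΔHrxn = 78.4 kJ/mol

With combustion enthalpies, reactants minus products:
= [2·(-5470.1)] − [5·(-393.5) + 4·(-285.8) + 1·(-890.3) + 2·(-3508.8)]
= 78.4 kJ/mol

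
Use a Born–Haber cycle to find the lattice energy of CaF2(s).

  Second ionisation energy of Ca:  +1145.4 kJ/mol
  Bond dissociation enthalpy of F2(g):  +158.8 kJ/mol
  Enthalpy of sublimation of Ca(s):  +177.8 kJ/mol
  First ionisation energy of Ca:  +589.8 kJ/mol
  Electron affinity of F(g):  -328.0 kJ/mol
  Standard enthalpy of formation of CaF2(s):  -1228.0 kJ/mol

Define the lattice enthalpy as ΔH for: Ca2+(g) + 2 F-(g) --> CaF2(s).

ΔHf° = 1·ΔHsub + 1·(ΣIE) + 1·D(F2) + 2·EA + U
-1228.0 = 1·(+177.8) + 1·(+1735.2) + 1·(+158.8) + 2·(-328.0) + U
U = -1228.0 − (+1415.8) = -2643.8 kJ/mol

U = -2643.8 kJ/mol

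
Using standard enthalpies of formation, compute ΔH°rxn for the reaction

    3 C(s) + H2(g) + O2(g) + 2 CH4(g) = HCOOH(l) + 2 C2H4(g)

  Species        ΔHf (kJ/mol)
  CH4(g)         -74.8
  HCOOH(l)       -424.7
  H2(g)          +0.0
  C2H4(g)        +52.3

Products: 1·(-424.7) + 2·(+52.3) = -320.1
Reactants: 3·(+0.0) + 1·(+0.0) + 1·(+0.0) + 2·(-74.8) = -149.6
ΔH°rxn = (-320.1) − (-149.6) = -170.5 kJ/mol

ΔH°rxn = -170.5 kJ/mol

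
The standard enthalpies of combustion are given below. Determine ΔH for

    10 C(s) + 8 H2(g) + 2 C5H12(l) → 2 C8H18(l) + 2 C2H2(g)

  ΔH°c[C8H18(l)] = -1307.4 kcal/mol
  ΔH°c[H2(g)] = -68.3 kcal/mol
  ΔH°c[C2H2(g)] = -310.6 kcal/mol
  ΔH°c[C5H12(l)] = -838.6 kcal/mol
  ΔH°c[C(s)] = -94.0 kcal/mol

ΔH = 72.4 kcal/mol

With combustion enthalpies, reactants minus products:
= [10·(-94.0) + 8·(-68.3) + 2·(-838.6)] − [2·(-1307.4) + 2·(-310.6)]
= 72.4 kcal/mol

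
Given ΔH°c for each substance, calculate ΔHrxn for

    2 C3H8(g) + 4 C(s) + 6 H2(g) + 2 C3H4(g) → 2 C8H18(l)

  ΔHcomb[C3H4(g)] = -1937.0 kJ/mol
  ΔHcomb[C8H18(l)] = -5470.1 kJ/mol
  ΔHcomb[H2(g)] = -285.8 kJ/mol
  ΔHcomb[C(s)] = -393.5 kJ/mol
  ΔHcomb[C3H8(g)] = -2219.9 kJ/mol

Using ΔH = Σ nΔHc°(reactants) − Σ nΔHc°(products):
= [2·(-2219.9) + 4·(-393.5) + 6·(-285.8) + 2·(-1937.0)] − [2·(-5470.1)]
= -662.4 kJ/mol

ΔHrxn = -662.4 kJ/mol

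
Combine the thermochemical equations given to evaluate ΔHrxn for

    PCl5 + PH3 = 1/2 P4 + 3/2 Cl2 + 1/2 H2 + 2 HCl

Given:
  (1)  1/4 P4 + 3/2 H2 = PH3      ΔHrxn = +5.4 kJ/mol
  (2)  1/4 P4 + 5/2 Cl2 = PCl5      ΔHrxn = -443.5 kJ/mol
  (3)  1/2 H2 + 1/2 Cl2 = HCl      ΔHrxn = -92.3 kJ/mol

ΔHrxn = 253.5 kJ/mol

(1) reversed (reverse to put PH3 on the reactant side): -5.4 kJ/mol
(2) reversed (PCl5 must end up as a reactant): +443.5 kJ/mol
(3) × 2 (scale by 2 for the 2 HCl): (2)·(-92.3) = -184.6 kJ/mol
ΔHrxn = (-1)·(+5.4) + (-1)·(-443.5) + (2)·(-92.3) = 253.5 kJ/mol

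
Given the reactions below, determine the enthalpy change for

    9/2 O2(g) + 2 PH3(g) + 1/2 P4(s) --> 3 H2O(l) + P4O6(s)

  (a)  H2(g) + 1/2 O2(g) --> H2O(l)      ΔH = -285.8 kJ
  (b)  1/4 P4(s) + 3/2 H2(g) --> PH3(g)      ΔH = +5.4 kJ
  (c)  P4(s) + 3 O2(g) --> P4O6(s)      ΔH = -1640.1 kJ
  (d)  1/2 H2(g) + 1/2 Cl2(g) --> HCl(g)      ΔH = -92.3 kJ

ΔH = -2508.3 kJ

(a) × 3: (3)·(-285.8) = -857.4 kJ
(b) reversed and × 2: (-2)·(+5.4) = -10.8 kJ
(c) as written: -1640.1 kJ
(d): not needed.
ΔH = (3)·(-285.8) + (-2)·(+5.4) + (1)·(-1640.1) = -2508.3 kJ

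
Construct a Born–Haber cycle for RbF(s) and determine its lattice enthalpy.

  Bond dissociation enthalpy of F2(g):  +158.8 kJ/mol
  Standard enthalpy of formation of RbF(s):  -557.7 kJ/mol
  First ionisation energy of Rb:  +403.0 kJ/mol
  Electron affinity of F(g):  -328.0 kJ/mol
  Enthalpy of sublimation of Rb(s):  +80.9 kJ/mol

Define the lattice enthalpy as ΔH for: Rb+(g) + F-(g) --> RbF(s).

ΔHf° = 1·ΔHsub + 1·(ΣIE) + 1/2·D(F2) + 1·EA + U
-557.7 = 1·(+80.9) + 1·(+403.0) + 1/2·(+158.8) + 1·(-328.0) + U
U = -557.7 − (+235.3) = -793.0 kJ/mol

U = -793.0 kJ/mol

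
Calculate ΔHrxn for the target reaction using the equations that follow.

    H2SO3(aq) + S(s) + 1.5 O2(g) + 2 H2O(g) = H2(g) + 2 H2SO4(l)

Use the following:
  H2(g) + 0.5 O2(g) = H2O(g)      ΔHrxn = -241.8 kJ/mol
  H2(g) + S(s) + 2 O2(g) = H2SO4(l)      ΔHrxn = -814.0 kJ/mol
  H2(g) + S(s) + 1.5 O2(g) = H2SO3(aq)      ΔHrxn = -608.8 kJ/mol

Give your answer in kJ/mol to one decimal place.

equation 1 reversed and × 2: (-2)·(-241.8) = +483.6 kJ/mol
equation 2 × 2: (2)·(-814.0) = -1628.0 kJ/mol
equation 3 reversed: +608.8 kJ/mol
Since enthalpy is a state function, ΔHrxn = (+483.6) + (-1628.0) + (+608.8) = -535.6 kJ/mol

ΔHrxn = -535.6 kJ/mol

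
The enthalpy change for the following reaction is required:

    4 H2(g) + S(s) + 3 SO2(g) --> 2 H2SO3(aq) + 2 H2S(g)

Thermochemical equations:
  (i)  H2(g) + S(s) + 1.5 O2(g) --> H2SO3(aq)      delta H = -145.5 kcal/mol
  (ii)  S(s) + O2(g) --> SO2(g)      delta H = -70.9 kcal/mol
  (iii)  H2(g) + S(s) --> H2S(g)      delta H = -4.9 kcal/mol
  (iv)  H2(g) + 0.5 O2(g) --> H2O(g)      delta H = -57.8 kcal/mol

(i) × 2: (2)·(-145.5) = -291.0 kcal/mol
(ii) reversed and × 3: (-3)·(-70.9) = +212.7 kcal/mol
(iii) × 2: (2)·(-4.9) = -9.8 kcal/mol
(iv): not needed.
Combining the equations, delta H = (-291.0) + (+212.7) + (-9.8) = -88.1 kcal/mol

delta H = -88.1 kcal/mol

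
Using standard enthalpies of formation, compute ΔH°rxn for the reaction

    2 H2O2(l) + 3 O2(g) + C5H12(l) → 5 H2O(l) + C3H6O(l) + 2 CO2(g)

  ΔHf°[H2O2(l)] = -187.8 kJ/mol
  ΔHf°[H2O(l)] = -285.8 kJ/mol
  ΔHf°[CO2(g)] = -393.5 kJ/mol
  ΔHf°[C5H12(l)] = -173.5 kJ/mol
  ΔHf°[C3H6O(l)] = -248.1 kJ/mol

Products: 5·(-285.8) + 1·(-248.1) + 2·(-393.5) = -2464.1
Reactants: 2·(-187.8) + 3·(+0.0) + 1·(-173.5) = -549.1
ΔH°rxn = (-2464.1) − (-549.1) = -1915.0 kJ/mol

ΔH°rxn = -1915.0 kJ/mol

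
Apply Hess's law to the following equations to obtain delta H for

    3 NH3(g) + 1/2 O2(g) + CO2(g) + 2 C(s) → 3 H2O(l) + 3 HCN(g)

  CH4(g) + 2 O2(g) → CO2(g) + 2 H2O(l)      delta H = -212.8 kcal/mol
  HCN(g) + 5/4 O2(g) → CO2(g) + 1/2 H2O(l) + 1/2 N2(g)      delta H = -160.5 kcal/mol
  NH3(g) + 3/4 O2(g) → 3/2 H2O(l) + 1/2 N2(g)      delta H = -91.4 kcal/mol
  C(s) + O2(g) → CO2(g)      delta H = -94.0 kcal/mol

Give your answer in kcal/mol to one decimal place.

equation 1: not needed (CH4(g) appears nowhere else).
equation 2 reversed and × 3 (HCN(g) must end up as a product; ×3 to match 3 HCN(g) in the target): (-3)·(-160.5) = +481.5 kcal/mol
equation 3 × 3 (scale by 3 for the 3 NH3(g)): (3)·(-91.4) = -274.2 kcal/mol
equation 4 × 2 (×2 to match 2 C(s) in the target): (2)·(-94.0) = -188.0 kcal/mol
Since enthalpy is a state function, delta H = (-3)·(-160.5) + (3)·(-91.4) + (2)·(-94.0) = 19.3 kcal/mol

delta H = 19.3 kcal/mol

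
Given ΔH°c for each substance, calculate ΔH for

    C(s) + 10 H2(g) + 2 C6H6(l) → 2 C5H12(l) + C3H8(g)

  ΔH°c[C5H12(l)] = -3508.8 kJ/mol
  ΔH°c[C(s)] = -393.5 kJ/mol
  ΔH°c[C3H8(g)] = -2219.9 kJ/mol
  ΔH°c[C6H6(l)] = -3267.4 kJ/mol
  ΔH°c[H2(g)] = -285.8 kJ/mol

ΔH = -548.8 kJ/mol

With combustion enthalpies, reactants minus products:
= [1·(-393.5) + 10·(-285.8) + 2·(-3267.4)] − [2·(-3508.8) + 1·(-2219.9)]
= -548.8 kJ/mol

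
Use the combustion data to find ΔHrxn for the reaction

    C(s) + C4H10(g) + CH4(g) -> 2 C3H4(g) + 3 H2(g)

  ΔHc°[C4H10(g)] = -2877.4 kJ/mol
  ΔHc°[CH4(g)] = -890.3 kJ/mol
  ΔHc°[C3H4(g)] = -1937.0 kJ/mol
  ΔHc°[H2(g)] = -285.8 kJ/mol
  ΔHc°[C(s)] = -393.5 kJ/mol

With combustion enthalpies, reactants minus products:
= [1·(-393.5) + 1·(-2877.4) + 1·(-890.3)] − [2·(-1937.0) + 3·(-285.8)]
= 570.2 kJ/mol

ΔHrxn = 570.2 kJ/mol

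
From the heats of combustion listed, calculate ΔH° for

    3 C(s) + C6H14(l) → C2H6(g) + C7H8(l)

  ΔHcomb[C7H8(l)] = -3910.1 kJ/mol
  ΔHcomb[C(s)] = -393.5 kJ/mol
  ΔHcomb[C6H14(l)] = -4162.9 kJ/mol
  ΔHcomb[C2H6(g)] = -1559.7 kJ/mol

With combustion enthalpies, reactants minus products:
= [3·(-393.5) + 1·(-4162.9)] − [1·(-1559.7) + 1·(-3910.1)]
= 126.4 kJ/mol

ΔH° = 126.4 kJ/mol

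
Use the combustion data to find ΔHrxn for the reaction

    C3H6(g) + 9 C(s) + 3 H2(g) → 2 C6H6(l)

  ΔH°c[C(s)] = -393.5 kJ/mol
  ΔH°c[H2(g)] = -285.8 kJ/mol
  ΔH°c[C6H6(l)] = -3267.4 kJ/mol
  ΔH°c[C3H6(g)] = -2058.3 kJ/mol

ΔHrxn = 77.6 kJ/mol

With combustion enthalpies, reactants minus products:
= [1·(-2058.3) + 9·(-393.5) + 3·(-285.8)] − [2·(-3267.4)]
= 77.6 kJ/mol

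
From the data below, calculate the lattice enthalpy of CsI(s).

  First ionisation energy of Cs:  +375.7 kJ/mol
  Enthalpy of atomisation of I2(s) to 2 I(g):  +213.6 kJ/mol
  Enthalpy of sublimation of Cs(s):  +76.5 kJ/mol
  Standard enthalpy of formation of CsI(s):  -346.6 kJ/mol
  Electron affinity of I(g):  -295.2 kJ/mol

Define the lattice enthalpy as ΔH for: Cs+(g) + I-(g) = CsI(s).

ΔHf° = 1·ΔHsub + 1·(ΣIE) + 1/2·D(I2) + 1·EA + U
-346.6 = 1·(+76.5) + 1·(+375.7) + 1/2·(+213.6) + 1·(-295.2) + U
U = -346.6 − (+263.8) = -610.4 kJ/mol

U = -610.4 kJ/mol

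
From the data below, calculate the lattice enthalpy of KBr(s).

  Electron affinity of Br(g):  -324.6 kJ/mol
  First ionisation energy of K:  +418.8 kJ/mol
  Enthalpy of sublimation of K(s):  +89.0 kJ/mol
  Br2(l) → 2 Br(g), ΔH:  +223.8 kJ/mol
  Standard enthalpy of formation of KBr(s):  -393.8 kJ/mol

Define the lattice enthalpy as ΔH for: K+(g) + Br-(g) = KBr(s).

U = -688.9 kJ/mol

ΔHf° = 1·ΔHsub + 1·(ΣIE) + 1/2·D(Br2) + 1·EA + U
-393.8 = 1·(+89.0) + 1·(+418.8) + 1/2·(+223.8) + 1·(-324.6) + U
U = -393.8 − (+295.1) = -688.9 kJ/mol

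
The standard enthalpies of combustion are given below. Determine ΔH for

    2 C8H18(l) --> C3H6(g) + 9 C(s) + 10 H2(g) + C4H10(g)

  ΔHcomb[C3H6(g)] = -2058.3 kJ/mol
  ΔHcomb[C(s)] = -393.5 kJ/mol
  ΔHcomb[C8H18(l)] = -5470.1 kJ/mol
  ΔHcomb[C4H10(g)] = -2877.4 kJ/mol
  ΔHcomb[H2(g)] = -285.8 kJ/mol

Using ΔH = Σ nΔHc°(reactants) − Σ nΔHc°(products):
= [2·(-5470.1)] − [1·(-2058.3) + 9·(-393.5) + 10·(-285.8) + 1·(-2877.4)]
= 395.0 kJ/mol

ΔH = 395.0 kJ/mol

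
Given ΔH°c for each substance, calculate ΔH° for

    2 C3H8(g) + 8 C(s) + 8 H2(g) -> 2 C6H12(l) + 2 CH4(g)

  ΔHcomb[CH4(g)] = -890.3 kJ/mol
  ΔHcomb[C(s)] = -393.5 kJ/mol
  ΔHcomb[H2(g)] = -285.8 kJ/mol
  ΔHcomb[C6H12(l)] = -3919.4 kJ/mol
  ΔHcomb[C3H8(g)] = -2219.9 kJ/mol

With combustion enthalpies, reactants minus products:
= [2·(-2219.9) + 8·(-393.5) + 8·(-285.8)] − [2·(-3919.4) + 2·(-890.3)]
= -254.8 kJ/mol

ΔH° = -254.8 kJ/mol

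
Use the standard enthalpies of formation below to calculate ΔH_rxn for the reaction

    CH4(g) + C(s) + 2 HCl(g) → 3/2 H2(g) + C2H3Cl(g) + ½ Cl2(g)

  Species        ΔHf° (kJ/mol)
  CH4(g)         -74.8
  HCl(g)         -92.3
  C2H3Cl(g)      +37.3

ΔH°rxn = Σ nΔHf°(products) − Σ nΔHf°(reactants).
Products: 3/2·(+0.0) + 1·(+37.3) + 1/2·(+0.0) = +37.3
Reactants: 1·(-74.8) + 1·(+0.0) + 2·(-92.3) = -259.4
ΔH_rxn = (+37.3) − (-259.4) = 296.7 kJ/mol

ΔH_rxn = 296.7 kJ/mol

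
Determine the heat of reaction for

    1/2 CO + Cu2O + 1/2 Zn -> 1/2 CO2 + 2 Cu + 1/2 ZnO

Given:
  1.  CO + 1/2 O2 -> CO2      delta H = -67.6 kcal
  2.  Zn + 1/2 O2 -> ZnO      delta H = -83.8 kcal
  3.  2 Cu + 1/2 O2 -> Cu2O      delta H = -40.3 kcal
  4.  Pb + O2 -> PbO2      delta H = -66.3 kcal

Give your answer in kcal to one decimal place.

delta H = -35.4 kcal

eq. 1 × 1/2 (×1/2 to match 1/2 CO in the target): (1/2)·(-67.6) = -33.8 kcal
eq. 2 × 1/2 (×1/2 to match 1/2 ZnO in the target): (1/2)·(-83.8) = -41.9 kcal
eq. 3 reversed (Cu2O must end up as a reactant): +40.3 kcal
eq. 4: not needed (Pb appears nowhere else).
delta H = (1/2)·(-67.6) + (1/2)·(-83.8) + (-1)·(-40.3) = -35.4 kcal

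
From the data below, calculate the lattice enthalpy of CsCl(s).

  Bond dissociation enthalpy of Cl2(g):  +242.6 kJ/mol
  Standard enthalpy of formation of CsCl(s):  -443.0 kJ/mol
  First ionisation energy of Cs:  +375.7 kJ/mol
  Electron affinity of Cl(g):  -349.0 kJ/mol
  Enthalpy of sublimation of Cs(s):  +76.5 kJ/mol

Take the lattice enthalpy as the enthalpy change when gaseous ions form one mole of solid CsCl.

U = -667.5 kJ/mol

ΔHf° = 1·ΔHsub + 1·(ΣIE) + 1/2·D(Cl2) + 1·EA + U
-443.0 = 1·(+76.5) + 1·(+375.7) + 1/2·(+242.6) + 1·(-349.0) + U
U = -443.0 − (+224.5) = -667.5 kJ/mol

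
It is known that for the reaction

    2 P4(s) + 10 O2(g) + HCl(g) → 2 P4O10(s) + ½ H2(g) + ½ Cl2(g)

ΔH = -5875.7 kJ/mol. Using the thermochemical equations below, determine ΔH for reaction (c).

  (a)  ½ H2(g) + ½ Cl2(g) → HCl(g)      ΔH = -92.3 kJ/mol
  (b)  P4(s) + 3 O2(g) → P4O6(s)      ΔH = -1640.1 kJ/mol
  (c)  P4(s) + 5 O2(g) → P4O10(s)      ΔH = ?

(a) reversed (HCl(g) must end up as a reactant): +92.3 kJ/mol
(b): not needed (P4O6(s) appears nowhere else).
(c) × 2 (scale by 2 for the 2 P4O10(s)): contributes 2·x
-5875.7 = (+92.3) + 2·x
x = (-5875.7 − (+92.3)) / (2) = -2984.0 kJ/mol

ΔH = -2984.0 kJ/mol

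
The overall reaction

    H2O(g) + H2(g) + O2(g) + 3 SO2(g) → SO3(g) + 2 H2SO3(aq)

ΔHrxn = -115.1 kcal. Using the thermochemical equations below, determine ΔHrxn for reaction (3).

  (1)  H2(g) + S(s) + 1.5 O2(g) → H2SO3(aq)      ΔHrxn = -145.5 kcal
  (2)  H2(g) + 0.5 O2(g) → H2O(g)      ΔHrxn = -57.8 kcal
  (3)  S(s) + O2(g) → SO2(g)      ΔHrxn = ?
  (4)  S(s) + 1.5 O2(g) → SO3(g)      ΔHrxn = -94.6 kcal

(1) × 2: (2)·(-145.5) = -291.0 kcal
(2) reversed: +57.8 kcal
(3) reversed and × 3: contributes −3·x
(4) as written: -94.6 kcal
-115.1 = (-291.0) + (+57.8) + (-94.6) − 3·x
x = (-115.1 − (-327.8)) / (-3) = -70.9 kcal

ΔHrxn = -70.9 kcal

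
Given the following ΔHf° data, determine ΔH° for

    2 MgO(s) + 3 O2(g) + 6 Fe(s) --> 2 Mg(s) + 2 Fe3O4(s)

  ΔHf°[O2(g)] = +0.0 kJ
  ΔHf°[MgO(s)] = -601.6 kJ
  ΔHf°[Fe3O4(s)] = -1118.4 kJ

ΔH° = -1033.6 kJ

Products: 2·(+0.0) + 2·(-1118.4) = -2236.8
Reactants: 2·(-601.6) + 3·(+0.0) + 6·(+0.0) = -1203.2
ΔH° = (-2236.8) − (-1203.2) = -1033.6 kJ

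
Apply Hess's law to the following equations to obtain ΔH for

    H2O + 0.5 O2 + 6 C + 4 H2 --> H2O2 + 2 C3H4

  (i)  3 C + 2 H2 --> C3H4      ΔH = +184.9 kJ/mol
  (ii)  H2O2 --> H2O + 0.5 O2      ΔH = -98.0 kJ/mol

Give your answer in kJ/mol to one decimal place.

(i) × 2: (2)·(+184.9) = +369.8 kJ/mol
(ii) reversed: +98.0 kJ/mol
Summing the manipulated equations, ΔH = (+369.8) + (+98.0) = 467.8 kJ/mol

ΔH = 467.8 kJ/mol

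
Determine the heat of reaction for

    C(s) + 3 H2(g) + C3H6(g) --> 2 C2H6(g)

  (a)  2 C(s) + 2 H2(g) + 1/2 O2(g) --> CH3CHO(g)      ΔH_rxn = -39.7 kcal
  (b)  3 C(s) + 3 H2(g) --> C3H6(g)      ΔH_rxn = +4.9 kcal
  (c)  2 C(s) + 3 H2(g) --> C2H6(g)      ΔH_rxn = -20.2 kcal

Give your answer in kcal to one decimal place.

(a): not needed.
(b) reversed: -4.9 kcal
(c) × 2: (2)·(-20.2) = -40.4 kcal
Combining the equations, ΔH_rxn = (-1)·(+4.9) + (2)·(-20.2) = -45.3 kcal

ΔH_rxn = -45.3 kcal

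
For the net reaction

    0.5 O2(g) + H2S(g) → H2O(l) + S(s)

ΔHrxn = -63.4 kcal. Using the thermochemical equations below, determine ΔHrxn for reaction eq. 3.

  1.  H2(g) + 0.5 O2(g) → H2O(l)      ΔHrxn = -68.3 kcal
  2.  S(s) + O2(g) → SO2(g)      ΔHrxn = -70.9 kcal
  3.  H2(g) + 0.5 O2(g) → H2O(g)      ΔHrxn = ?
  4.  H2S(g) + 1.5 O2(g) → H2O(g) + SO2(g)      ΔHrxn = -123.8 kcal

ΔHrxn = -57.8 kcal

eq. 1 as written: -68.3 kcal
eq. 2 reversed: +70.9 kcal
eq. 3 reversed: contributes −x
eq. 4 as written: -123.8 kcal
-63.4 = (-68.3) + (+70.9) + (-123.8) − x
x = (-63.4 − (-121.2)) / (-1) = -57.8 kcal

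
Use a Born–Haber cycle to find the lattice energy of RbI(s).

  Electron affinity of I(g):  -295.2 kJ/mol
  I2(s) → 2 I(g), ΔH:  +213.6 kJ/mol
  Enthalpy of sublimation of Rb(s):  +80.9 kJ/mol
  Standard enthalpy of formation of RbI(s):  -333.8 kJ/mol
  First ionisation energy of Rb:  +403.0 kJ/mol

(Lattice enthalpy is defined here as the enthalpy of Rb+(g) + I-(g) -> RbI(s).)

ΔHf° = 1·ΔHsub + 1·(ΣIE) + 1/2·D(I2) + 1·EA + U
-333.8 = 1·(+80.9) + 1·(+403.0) + 1/2·(+213.6) + 1·(-295.2) + U
U = -333.8 − (+295.5) = -629.3 kJ/mol

U = -629.3 kJ/mol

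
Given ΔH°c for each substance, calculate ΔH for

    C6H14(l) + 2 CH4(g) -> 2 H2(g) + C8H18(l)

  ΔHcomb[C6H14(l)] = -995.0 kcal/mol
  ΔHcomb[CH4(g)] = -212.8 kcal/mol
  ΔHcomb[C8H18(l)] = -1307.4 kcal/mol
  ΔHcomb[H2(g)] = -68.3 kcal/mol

ΔH = 23.4 kcal/mol

Using ΔH = Σ nΔHc°(reactants) − Σ nΔHc°(products):
= [1·(-995.0) + 2·(-212.8)] − [2·(-68.3) + 1·(-1307.4)]
= 23.4 kcal/mol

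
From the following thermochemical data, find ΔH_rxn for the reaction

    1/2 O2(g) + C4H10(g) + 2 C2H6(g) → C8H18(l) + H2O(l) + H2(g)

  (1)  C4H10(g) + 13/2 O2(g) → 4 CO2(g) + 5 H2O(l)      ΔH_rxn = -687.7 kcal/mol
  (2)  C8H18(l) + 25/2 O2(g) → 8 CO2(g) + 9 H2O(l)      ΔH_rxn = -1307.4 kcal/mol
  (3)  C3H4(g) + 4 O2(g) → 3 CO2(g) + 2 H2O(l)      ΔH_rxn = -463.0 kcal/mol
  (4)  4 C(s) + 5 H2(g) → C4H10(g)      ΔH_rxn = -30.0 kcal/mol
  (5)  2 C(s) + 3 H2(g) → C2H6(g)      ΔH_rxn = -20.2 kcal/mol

ΔH_rxn = -57.6 kcal/mol

(1) × 2: (2)·(-687.7) = -1375.4 kcal/mol
(2) reversed: +1307.4 kcal/mol
(3): not needed.
(4) as written: -30.0 kcal/mol
(5) reversed and × 2: (-2)·(-20.2) = +40.4 kcal/mol
ΔH_rxn = (2)·(-687.7) + (-1)·(-1307.4) + (1)·(-30.0) + (-2)·(-20.2) = -57.6 kcal/mol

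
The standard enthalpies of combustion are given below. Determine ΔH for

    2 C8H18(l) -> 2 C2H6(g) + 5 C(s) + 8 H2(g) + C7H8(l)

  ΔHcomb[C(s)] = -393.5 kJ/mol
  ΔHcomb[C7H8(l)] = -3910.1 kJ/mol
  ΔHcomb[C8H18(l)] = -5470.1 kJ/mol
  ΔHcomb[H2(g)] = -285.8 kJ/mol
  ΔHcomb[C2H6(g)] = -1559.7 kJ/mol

Using ΔH = Σ nΔHc°(reactants) − Σ nΔHc°(products):
= [2·(-5470.1)] − [2·(-1559.7) + 5·(-393.5) + 8·(-285.8) + 1·(-3910.1)]
= 343.2 kJ/mol

ΔH = 343.2 kJ/mol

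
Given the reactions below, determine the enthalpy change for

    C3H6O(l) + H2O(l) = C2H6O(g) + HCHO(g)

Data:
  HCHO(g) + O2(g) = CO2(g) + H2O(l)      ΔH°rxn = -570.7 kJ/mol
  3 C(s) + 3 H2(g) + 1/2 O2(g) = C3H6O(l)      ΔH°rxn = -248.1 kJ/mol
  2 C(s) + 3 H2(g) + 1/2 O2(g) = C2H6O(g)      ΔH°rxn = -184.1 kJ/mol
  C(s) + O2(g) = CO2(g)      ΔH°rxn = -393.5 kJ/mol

equation 1 reversed: +570.7 kJ/mol
equation 2 reversed: +248.1 kJ/mol
equation 3 as written: -184.1 kJ/mol
equation 4 as written: -393.5 kJ/mol
ΔH°rxn = (-1)·(-570.7) + (-1)·(-248.1) + (1)·(-184.1) + (1)·(-393.5) = 241.2 kJ/mol

ΔH°rxn = 241.2 kJ/mol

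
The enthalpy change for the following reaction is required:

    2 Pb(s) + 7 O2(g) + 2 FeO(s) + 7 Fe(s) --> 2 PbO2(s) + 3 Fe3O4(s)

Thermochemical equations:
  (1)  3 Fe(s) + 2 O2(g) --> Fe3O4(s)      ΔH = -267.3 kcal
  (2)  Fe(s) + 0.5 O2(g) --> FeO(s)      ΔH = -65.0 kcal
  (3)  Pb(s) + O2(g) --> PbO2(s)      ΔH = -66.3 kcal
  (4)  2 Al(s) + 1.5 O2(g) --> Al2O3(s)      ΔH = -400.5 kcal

ΔH = -804.5 kcal

(1) × 3: (3)·(-267.3) = -801.9 kcal
(2) reversed and × 2: (-2)·(-65.0) = +130.0 kcal
(3) × 2: (2)·(-66.3) = -132.6 kcal
(4): not needed.
ΔH = (-801.9) + (+130.0) + (-132.6) = -804.5 kcal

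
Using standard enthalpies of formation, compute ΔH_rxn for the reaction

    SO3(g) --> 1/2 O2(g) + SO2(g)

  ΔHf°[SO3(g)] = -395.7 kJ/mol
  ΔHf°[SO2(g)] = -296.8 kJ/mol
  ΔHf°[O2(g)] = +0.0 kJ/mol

ΔH°rxn = Σ nΔHf°(products) − Σ nΔHf°(reactants).
Products: 1/2·(+0.0) + 1·(-296.8) = -296.8
Reactants: 1·(-395.7) = -395.7
ΔH_rxn = (-296.8) − (-395.7) = 98.9 kJ/mol

ΔH_rxn = 98.9 kJ/mol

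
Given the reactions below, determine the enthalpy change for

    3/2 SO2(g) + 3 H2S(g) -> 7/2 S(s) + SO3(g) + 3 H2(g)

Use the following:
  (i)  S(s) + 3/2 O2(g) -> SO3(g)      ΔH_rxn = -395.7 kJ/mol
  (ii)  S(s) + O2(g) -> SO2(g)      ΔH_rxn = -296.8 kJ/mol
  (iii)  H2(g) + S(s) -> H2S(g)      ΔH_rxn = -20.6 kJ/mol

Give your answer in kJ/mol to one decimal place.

ΔH_rxn = 111.3 kJ/mol

(i) as written: -395.7 kJ/mol
(ii) reversed and × 3/2: (-3/2)·(-296.8) = +445.2 kJ/mol
(iii) reversed and × 3: (-3)·(-20.6) = +61.8 kJ/mol
Since enthalpy is a state function, ΔH_rxn = (1)·(-395.7) + (-3/2)·(-296.8) + (-3)·(-20.6) = 111.3 kJ/mol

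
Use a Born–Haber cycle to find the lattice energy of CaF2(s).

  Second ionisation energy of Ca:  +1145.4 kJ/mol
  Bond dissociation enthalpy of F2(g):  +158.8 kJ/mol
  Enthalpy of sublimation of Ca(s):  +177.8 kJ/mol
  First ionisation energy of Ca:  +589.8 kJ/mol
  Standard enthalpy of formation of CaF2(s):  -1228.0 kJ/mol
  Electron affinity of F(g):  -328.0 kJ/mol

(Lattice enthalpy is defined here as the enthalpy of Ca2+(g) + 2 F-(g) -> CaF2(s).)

ΔHf° = 1·ΔHsub + 1·(ΣIE) + 1·D(F2) + 2·EA + U
-1228.0 = 1·(+177.8) + 1·(+1735.2) + 1·(+158.8) + 2·(-328.0) + U
U = -1228.0 − (+1415.8) = -2643.8 kJ/mol

U = -2643.8 kJ/mol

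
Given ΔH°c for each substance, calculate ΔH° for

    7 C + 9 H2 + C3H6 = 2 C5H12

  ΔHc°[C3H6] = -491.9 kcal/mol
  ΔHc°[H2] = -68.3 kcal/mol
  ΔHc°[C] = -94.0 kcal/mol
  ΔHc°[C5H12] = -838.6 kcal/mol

ΔH° = -87.4 kcal/mol

With combustion enthalpies, reactants minus products:
= [7·(-94.0) + 9·(-68.3) + 1·(-491.9)] − [2·(-838.6)]
= -87.4 kcal/mol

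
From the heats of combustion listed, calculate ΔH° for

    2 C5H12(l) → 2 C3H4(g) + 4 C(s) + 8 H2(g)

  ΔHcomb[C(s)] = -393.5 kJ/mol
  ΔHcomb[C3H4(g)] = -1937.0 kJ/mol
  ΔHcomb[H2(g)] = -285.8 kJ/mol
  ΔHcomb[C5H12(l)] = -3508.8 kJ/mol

With combustion enthalpies, reactants minus products:
= [2·(-3508.8)] − [2·(-1937.0) + 4·(-393.5) + 8·(-285.8)]
= 716.8 kJ/mol

ΔH° = 716.8 kJ/mol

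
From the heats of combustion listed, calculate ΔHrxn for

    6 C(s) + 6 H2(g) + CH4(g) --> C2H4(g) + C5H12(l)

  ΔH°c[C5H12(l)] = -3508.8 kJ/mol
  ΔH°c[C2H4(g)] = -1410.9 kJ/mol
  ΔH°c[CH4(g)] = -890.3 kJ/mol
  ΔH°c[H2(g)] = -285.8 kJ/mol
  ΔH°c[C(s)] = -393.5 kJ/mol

With combustion enthalpies, reactants minus products:
= [6·(-393.5) + 6·(-285.8) + 1·(-890.3)] − [1·(-1410.9) + 1·(-3508.8)]
= -46.4 kJ/mol

ΔHrxn = -46.4 kJ/mol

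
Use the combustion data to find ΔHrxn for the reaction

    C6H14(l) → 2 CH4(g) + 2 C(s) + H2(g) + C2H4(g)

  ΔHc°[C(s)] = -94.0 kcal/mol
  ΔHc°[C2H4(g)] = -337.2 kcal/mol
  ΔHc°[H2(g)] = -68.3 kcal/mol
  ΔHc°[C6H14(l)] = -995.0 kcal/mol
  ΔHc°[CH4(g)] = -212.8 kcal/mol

ΔHrxn = 24.1 kcal/mol

With combustion enthalpies, reactants minus products:
= [1·(-995.0)] − [2·(-212.8) + 2·(-94.0) + 1·(-68.3) + 1·(-337.2)]
= 24.1 kcal/mol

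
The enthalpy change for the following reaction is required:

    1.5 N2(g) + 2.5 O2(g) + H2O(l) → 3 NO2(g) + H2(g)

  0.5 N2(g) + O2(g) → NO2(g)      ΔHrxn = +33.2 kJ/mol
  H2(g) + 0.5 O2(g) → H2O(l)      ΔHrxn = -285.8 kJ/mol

ΔHrxn = 385.4 kJ/mol

equation 1 × 3 (scale by 3 for the 3 NO2(g)): (3)·(+33.2) = +99.6 kJ/mol
equation 2 reversed (reverse to put H2O(l) on the reactant side): +285.8 kJ/mol
By Hess's law, ΔHrxn = (3)·(+33.2) + (-1)·(-285.8) = 385.4 kJ/mol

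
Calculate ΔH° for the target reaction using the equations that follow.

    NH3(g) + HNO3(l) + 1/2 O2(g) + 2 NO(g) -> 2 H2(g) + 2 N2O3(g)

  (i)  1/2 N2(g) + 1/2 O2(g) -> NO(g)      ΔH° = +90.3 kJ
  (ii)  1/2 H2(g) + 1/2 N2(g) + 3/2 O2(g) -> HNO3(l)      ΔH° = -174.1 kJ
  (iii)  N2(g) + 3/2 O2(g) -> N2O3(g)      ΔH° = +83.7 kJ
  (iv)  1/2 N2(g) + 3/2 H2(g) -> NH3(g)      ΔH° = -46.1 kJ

ΔH° = 207.0 kJ

(i) reversed and × 2 (NO(g) must end up as a reactant; ×2 to match 2 NO(g) in the target): (-2)·(+90.3) = -180.6 kJ
(ii) reversed (HNO3(l) must end up as a reactant): +174.1 kJ
(iii) × 2 (scale by 2 for the 2 N2O3(g)): (2)·(+83.7) = +167.4 kJ
(iv) reversed (reverse to put NH3(g) on the reactant side): +46.1 kJ
Since enthalpy is a state function, ΔH° = (-2)·(+90.3) + (-1)·(-174.1) + (2)·(+83.7) + (-1)·(-46.1) = 207.0 kJ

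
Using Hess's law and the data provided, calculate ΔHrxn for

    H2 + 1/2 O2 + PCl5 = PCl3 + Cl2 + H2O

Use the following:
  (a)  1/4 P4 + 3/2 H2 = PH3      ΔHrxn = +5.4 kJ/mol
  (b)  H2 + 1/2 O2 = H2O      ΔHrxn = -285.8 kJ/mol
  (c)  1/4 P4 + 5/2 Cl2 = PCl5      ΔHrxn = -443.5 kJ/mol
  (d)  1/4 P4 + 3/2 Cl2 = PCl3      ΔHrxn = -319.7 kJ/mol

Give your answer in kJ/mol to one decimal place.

(a): not needed (PH3 appears nowhere else).
(b) as written (H2O already on the product side): -285.8 kJ/mol
(c) reversed (PCl5 must end up as a reactant): +443.5 kJ/mol
(d) as written (PCl3 already on the product side): -319.7 kJ/mol
ΔHrxn = (-285.8) + (+443.5) + (-319.7) = -162.0 kJ/mol

ΔHrxn = -162.0 kJ/mol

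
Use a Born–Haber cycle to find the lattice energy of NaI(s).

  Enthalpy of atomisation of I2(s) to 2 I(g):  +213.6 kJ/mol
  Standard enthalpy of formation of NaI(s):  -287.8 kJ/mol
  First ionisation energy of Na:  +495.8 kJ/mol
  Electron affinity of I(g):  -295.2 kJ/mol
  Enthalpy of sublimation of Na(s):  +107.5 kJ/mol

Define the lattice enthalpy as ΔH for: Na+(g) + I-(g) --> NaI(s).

U = -702.7 kJ/mol

ΔHf° = 1·ΔHsub + 1·(ΣIE) + 1/2·D(I2) + 1·EA + U
-287.8 = 1·(+107.5) + 1·(+495.8) + 1/2·(+213.6) + 1·(-295.2) + U
U = -287.8 − (+414.9) = -702.7 kJ/mol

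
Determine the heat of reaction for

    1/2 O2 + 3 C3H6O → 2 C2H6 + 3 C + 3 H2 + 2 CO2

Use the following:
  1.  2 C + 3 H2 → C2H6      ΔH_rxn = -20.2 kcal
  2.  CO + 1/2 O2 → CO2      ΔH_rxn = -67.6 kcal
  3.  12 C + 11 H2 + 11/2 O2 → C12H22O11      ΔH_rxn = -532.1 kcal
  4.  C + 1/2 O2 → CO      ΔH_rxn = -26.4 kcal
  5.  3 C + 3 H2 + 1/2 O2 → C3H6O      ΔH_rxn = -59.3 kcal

ΔH_rxn = -50.5 kcal

eq. 1 × 2 (scale by 2 for the 2 C2H6): (2)·(-20.2) = -40.4 kcal
eq. 2 × 2 (×2 to match 2 CO2 in the target): (2)·(-67.6) = -135.2 kcal
eq. 3: not needed (C12H22O11 appears nowhere else).
eq. 4 × 2: (2)·(-26.4) = -52.8 kcal
eq. 5 reversed and × 3 (C3H6O must end up as a reactant; ×3 to match 3 C3H6O in the target): (-3)·(-59.3) = +177.9 kcal
ΔH_rxn = (-40.4) + (-135.2) + (-52.8) + (+177.9) = -50.5 kcal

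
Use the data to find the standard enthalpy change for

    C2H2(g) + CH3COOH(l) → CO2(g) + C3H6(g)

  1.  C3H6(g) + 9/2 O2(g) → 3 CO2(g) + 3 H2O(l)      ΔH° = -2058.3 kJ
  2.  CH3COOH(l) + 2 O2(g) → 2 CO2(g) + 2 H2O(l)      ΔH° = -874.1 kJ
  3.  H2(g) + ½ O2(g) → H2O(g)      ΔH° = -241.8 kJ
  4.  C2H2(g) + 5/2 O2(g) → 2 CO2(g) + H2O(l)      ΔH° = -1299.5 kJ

eq. 1 reversed (reverse to put C3H6(g) on the product side): +2058.3 kJ
eq. 2 as written (CH3COOH(l) already on the reactant side): -874.1 kJ
eq. 3: not needed (H2(g) appears nowhere else).
eq. 4 as written (C2H2(g) already on the reactant side): -1299.5 kJ
By Hess's law, ΔH° = (-1)·(-2058.3) + (1)·(-874.1) + (1)·(-1299.5) = -115.3 kJ

ΔH° = -115.3 kJ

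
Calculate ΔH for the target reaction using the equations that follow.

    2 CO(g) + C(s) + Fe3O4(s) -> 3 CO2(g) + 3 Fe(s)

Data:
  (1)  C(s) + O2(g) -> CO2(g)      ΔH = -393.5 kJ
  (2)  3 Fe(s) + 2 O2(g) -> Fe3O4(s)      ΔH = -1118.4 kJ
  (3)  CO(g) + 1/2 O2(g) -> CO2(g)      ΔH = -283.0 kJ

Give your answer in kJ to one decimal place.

(1) as written (C(s) already on the reactant side): -393.5 kJ
(2) reversed (Fe3O4(s) must end up as a reactant): +1118.4 kJ
(3) × 2 (×2 to match 2 CO(g) in the target): (2)·(-283.0) = -566.0 kJ
By Hess's law, ΔH = (-393.5) + (+1118.4) + (-566.0) = 158.9 kJ

ΔH = 158.9 kJ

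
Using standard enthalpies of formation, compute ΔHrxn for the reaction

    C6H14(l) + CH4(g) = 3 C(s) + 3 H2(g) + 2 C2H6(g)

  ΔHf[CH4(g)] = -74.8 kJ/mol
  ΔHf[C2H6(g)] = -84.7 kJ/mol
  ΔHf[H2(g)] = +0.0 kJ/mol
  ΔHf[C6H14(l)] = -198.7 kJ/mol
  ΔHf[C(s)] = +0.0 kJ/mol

ΔHrxn = 104.1 kJ/mol

Products: 3·(+0.0) + 3·(+0.0) + 2·(-84.7) = -169.4
Reactants: 1·(-198.7) + 1·(-74.8) = -273.5
ΔHrxn = (-169.4) − (-273.5) = 104.1 kJ/mol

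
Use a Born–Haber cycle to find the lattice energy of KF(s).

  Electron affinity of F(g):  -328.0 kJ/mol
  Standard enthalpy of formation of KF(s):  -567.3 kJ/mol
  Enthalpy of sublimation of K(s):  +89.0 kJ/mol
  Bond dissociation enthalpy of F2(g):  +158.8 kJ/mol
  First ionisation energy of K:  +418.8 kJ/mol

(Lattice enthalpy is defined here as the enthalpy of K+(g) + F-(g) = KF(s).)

U = -826.5 kJ/mol

ΔHf° = 1·ΔHsub + 1·(ΣIE) + 1/2·D(F2) + 1·EA + U
-567.3 = 1·(+89.0) + 1·(+418.8) + 1/2·(+158.8) + 1·(-328.0) + U
U = -567.3 − (+259.2) = -826.5 kJ/mol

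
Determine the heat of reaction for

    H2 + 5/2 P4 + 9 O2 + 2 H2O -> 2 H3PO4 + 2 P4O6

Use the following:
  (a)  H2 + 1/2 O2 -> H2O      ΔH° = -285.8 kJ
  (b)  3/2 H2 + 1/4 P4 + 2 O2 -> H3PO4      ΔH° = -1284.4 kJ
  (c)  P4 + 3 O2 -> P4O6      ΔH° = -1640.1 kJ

ΔH° = -5277.4 kJ

(a) reversed and × 2 (H2O must end up as a reactant; scale by 2 for the 2 H2O): (-2)·(-285.8) = +571.6 kJ
(b) × 2 (×2 to match 2 H3PO4 in the target): (2)·(-1284.4) = -2568.8 kJ
(c) × 2 (scale by 2 for the 2 P4O6): (2)·(-1640.1) = -3280.2 kJ
By Hess's law, ΔH° = (-2)·(-285.8) + (2)·(-1284.4) + (2)·(-1640.1) = -5277.4 kJ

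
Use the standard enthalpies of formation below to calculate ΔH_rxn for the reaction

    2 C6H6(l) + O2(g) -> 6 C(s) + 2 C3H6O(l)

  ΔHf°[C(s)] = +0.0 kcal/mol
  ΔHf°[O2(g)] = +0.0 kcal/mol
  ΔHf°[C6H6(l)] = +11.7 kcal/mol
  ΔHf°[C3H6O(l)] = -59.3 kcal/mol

Products: 6·(+0.0) + 2·(-59.3) = -118.6
Reactants: 2·(+11.7) + 1·(+0.0) = +23.4
ΔH_rxn = (-118.6) − (+23.4) = -142.0 kcal/mol

ΔH_rxn = -142.0 kcal/mol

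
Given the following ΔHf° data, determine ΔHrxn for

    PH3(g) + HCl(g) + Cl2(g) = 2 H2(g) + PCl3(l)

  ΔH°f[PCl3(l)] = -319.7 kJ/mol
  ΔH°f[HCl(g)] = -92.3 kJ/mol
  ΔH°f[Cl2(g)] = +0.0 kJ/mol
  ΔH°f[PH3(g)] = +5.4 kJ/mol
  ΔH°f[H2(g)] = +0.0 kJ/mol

ΔHrxn = -232.8 kJ/mol

Products: 2·(+0.0) + 1·(-319.7) = -319.7
Reactants: 1·(+5.4) + 1·(-92.3) + 1·(+0.0) = -86.9
ΔHrxn = (-319.7) − (-86.9) = -232.8 kJ/mol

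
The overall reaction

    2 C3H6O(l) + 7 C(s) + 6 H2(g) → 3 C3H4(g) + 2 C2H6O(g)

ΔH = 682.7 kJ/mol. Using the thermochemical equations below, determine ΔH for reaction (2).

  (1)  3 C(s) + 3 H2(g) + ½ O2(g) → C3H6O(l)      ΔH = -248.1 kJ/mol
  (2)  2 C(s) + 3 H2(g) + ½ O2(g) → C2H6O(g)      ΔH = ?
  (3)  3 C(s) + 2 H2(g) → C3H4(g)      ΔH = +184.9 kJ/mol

(1) reversed and × 2: (-2)·(-248.1) = +496.2 kJ/mol
(2) × 2: contributes 2·x
(3) × 3: (3)·(+184.9) = +554.7 kJ/mol
+682.7 = (+496.2) + (+554.7) + 2·x
x = (+682.7 − (+1050.9)) / (2) = -184.1 kJ/mol

ΔH = -184.1 kJ/mol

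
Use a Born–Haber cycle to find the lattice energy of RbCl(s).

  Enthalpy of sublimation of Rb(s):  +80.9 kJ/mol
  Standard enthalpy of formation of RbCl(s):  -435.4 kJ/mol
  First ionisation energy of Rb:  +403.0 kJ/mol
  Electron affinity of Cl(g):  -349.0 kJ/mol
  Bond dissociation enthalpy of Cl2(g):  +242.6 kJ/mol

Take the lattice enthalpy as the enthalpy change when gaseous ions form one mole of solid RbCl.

ΔHf° = 1·ΔHsub + 1·(ΣIE) + 1/2·D(Cl2) + 1·EA + U
-435.4 = 1·(+80.9) + 1·(+403.0) + 1/2·(+242.6) + 1·(-349.0) + U
U = -435.4 − (+256.2) = -691.6 kJ/mol

U = -691.6 kJ/mol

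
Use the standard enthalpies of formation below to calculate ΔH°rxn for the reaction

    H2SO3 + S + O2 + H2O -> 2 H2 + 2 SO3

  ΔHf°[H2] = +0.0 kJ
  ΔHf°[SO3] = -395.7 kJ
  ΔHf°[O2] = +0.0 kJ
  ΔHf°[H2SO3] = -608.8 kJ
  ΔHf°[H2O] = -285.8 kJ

Products: 2·(+0.0) + 2·(-395.7) = -791.4
Reactants: 1·(-608.8) + 1·(+0.0) + 1·(+0.0) + 1·(-285.8) = -894.6
ΔH°rxn = (-791.4) − (-894.6) = 103.2 kJ

ΔH°rxn = 103.2 kJ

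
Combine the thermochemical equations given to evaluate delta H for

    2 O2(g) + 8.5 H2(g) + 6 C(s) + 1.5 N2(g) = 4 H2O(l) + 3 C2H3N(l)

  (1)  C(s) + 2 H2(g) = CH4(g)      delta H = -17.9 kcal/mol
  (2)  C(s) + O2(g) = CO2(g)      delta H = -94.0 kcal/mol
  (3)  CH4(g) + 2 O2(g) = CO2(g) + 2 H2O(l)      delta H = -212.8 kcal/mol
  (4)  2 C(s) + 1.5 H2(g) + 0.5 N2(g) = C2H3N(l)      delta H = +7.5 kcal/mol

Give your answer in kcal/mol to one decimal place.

(1) × 2: (2)·(-17.9) = -35.8 kcal/mol
(2) reversed and × 2: (-2)·(-94.0) = +188.0 kcal/mol
(3) × 2 (×2 to match 4 H2O(l) in the target): (2)·(-212.8) = -425.6 kcal/mol
(4) × 3 (×3 to match 3 C2H3N(l) in the target): (3)·(+7.5) = +22.5 kcal/mol
delta H = (-35.8) + (+188.0) + (-425.6) + (+22.5) = -250.9 kcal/mol

delta H = -250.9 kcal/mol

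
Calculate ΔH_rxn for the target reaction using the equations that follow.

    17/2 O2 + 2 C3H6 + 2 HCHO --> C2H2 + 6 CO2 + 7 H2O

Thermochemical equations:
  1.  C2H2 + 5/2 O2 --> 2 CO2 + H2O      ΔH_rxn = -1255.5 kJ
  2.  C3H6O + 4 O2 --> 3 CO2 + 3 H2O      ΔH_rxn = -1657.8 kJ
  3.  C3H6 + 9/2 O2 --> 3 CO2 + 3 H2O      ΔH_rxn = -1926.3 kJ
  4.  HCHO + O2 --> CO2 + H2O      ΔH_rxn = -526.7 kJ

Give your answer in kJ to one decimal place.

ΔH_rxn = -3650.5 kJ

eq. 1 reversed (C2H2 must end up as a product): +1255.5 kJ
eq. 2: not needed (C3H6O appears nowhere else).
eq. 3 × 2 (×2 to match 2 C3H6 in the target): (2)·(-1926.3) = -3852.6 kJ
eq. 4 × 2 (scale by 2 for the 2 HCHO): (2)·(-526.7) = -1053.4 kJ
ΔH_rxn = (-1)·(-1255.5) + (2)·(-1926.3) + (2)·(-526.7) = -3650.5 kJ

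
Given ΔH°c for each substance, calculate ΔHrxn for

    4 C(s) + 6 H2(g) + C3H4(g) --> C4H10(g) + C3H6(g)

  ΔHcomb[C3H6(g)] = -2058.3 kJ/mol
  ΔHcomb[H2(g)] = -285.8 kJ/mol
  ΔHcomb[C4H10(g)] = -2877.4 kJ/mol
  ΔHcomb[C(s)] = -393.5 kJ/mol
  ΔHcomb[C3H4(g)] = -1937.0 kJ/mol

ΔHrxn = -290.1 kJ/mol

Using ΔH = Σ nΔHc°(reactants) − Σ nΔHc°(products):
= [4·(-393.5) + 6·(-285.8) + 1·(-1937.0)] − [1·(-2877.4) + 1·(-2058.3)]
= -290.1 kJ/mol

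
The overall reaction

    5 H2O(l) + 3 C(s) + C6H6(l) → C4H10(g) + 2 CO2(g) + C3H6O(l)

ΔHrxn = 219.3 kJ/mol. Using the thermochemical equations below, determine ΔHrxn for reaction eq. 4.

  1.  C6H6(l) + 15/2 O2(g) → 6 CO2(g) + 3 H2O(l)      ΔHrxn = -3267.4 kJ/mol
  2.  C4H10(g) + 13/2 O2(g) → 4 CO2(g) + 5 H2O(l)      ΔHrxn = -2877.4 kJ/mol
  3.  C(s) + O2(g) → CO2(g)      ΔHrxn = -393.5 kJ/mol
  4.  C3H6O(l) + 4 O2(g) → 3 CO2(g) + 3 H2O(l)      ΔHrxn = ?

ΔHrxn = -1789.8 kJ/mol

eq. 1 as written (C6H6(l) already on the reactant side): -3267.4 kJ/mol
eq. 2 reversed (reverse to put C4H10(g) on the product side): +2877.4 kJ/mol
eq. 3 × 3 (scale by 3 for the 3 C(s)): (3)·(-393.5) = -1180.5 kJ/mol
eq. 4 reversed (reverse to put C3H6O(l) on the product side): contributes −x
+219.3 = (-3267.4) + (+2877.4) + (-1180.5) − x
x = (+219.3 − (-1570.5)) / (-1) = -1789.8 kJ/mol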